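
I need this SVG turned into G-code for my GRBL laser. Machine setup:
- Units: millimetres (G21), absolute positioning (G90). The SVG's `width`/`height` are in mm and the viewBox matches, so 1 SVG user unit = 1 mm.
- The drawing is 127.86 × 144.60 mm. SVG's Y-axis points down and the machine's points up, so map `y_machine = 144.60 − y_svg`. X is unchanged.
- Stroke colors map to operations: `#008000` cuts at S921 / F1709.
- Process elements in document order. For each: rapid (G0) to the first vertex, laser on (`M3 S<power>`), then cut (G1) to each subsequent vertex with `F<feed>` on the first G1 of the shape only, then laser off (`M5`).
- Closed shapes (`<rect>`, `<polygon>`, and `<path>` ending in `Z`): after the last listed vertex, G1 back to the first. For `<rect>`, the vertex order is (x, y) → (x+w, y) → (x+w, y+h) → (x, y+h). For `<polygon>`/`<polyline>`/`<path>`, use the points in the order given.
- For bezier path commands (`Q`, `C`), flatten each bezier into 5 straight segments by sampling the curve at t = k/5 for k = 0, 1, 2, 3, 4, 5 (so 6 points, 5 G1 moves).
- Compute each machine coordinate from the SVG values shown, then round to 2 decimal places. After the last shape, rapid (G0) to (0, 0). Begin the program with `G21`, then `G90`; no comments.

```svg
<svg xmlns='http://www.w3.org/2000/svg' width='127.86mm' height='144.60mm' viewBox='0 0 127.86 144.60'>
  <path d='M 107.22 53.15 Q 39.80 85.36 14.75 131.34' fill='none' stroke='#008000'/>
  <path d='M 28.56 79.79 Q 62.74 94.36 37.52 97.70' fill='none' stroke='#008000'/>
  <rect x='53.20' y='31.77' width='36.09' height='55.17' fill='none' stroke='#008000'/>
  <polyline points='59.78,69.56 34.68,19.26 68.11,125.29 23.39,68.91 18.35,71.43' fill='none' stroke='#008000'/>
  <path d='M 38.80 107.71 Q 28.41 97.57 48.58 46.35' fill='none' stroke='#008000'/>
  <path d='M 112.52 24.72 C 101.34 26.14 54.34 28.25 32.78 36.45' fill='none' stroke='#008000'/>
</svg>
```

G21
G90
G0 X107.22 Y91.45
M3 S921
G1 X81.95 Y78.02 F1709
G1 X60.06 Y63.48
G1 X41.57 Y47.84
G1 X26.46 Y31.10
G1 X14.75 Y13.26
M5
G0 X28.56 Y64.81
M3 S921
G1 X39.86 Y59.43 F1709
G1 X46.40 Y54.95
G1 X48.19 Y51.37
G1 X45.23 Y48.69
G1 X37.52 Y46.90
M5
G0 X53.20 Y112.83
M3 S921
G1 X89.29 Y112.83 F1709
G1 X89.29 Y57.66
G1 X53.20 Y57.66
G1 X53.20 Y112.83
M5
G0 X59.78 Y75.04
M3 S921
G1 X34.68 Y125.34 F1709
G1 X68.11 Y19.31
G1 X23.39 Y75.69
G1 X18.35 Y73.17
M5
G0 X38.80 Y36.89
M3 S921
G1 X35.87 Y42.59 F1709
G1 X35.38 Y51.57
G1 X37.33 Y63.85
G1 X41.73 Y79.41
G1 X48.58 Y98.25
M5
G0 X112.52 Y119.88
M3 S921
G1 X102.00 Y118.90 F1709
G1 X85.83 Y117.50
G1 X66.94 Y115.41
G1 X48.28 Y112.38
G1 X32.78 Y108.15
M5
G0 X0.00 Y0.00

Since the viewBox matches the mm dimensions, user units are millimetres directly. The only transform is the Y-flip y_m = 144.60 − y_svg.

Shape 1 is a quadratic bezier drawn with `<path>`. Its stroke #008000 means cut at S921, F1709. After flipping Y the toolpath is (107.22,91.45) → (81.95,78.02) → (60.06,63.48) → (41.57,47.84) → (26.46,31.10) → (14.75,13.26).

Shape 2 is a quadratic bezier drawn with `<path>`. Its stroke #008000 means cut at S921, F1709. After flipping Y the toolpath is (28.56,64.81) → (39.86,59.43) → (46.40,54.95) → (48.19,51.37) → (45.23,48.69) → (37.52,46.90).

Shape 3 is a rectangle drawn with `<rect>`. Its stroke #008000 means cut at S921, F1709. After flipping Y the toolpath is (53.20,112.83) → (89.29,112.83) → (89.29,57.66) → (53.20,57.66) → (53.20,112.83), returning to the start.

Shape 4 is a open polyline drawn with `<polyline>`. Its stroke #008000 means cut at S921, F1709. After flipping Y the toolpath is (59.78,75.04) → (34.68,125.34) → (68.11,19.31) → (23.39,75.69) → (18.35,73.17).

Shape 5 is a quadratic bezier drawn with `<path>`. Its stroke #008000 means cut at S921, F1709. After flipping Y the toolpath is (38.80,36.89) → (35.87,42.59) → (35.38,51.57) → (37.33,63.85) → (41.73,79.41) → (48.58,98.25).

Shape 6 is a cubic bezier drawn with `<path>`. Its stroke #008000 means cut at S921, F1709. After flipping Y the toolpath is (112.52,119.88) → (102.00,118.90) → (85.83,117.50) → (66.94,115.41) → (48.28,112.38) → (32.78,108.15).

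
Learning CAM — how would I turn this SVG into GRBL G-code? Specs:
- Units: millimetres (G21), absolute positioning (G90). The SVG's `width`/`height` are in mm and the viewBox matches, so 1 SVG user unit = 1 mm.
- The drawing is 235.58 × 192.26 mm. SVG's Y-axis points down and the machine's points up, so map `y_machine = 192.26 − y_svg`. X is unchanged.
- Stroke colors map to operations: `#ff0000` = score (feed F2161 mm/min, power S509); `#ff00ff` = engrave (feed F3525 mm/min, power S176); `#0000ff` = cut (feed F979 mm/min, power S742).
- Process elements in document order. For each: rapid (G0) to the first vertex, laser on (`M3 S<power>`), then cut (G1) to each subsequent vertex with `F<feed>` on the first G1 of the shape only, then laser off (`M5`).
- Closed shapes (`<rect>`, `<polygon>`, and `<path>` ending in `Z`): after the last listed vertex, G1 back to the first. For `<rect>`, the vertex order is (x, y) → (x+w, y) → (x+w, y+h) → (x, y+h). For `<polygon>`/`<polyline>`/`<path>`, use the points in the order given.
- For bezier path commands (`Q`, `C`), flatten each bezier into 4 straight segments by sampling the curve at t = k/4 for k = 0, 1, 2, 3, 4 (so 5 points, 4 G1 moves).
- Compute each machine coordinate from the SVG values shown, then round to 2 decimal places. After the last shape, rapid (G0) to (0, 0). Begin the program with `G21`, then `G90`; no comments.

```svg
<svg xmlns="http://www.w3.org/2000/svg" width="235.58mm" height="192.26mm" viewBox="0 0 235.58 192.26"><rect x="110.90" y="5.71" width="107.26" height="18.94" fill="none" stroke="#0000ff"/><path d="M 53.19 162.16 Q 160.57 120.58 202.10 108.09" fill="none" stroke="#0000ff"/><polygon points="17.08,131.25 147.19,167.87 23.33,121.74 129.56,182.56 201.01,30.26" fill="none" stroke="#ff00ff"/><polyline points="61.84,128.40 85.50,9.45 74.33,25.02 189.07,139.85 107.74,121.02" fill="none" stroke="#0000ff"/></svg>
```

viewBox `0 0 235.58 192.26` with mm width/height → 1 unit = 1 mm. Flip: y_m = 192.26 − y_svg.

**Shape 1** — `<rect>` rectangle, stroke `#0000ff` → cut (S742, F979). Machine vertices: (110.90,186.55) → (218.16,186.55) → (218.16,167.61) → (110.90,167.61) → (110.90,186.55). Closed: final G1 returns to the first vertex.

**Shape 2** — `<path>` quadratic bezier, stroke `#0000ff` → cut (S742, F979). Control points (SVG): P0=(53.19,162.16), P1=(160.57,120.58), P2=(202.10,108.09); sampled at t=k/4. Machine vertices: (53.19,30.10) → (102.76,49.07) → (144.11,64.41) → (177.22,76.11) → (202.10,84.17). Open path.

**Shape 3** — `<polygon>` closed polygon, stroke `#ff00ff` → engrave (S176, F3525). Machine vertices: (17.08,61.01) → (147.19,24.39) → (23.33,70.52) → (129.56,9.70) → (201.01,162.00) → (17.08,61.01). Closed: final G1 returns to the first vertex.

**Shape 4** — `<polyline>` open polyline, stroke `#0000ff` → cut (S742, F979). Machine vertices: (61.84,63.86) → (85.50,182.81) → (74.33,167.24) → (189.07,52.41) → (107.74,71.24). Open path.

G21
G90
G0 X110.90 Y186.55
M3 S742
G1 X218.16 Y186.55 F979
G1 X218.16 Y167.61
G1 X110.90 Y167.61
G1 X110.90 Y186.55
M5
G0 X53.19 Y30.10
M3 S742
G1 X102.76 Y49.07 F979
G1 X144.11 Y64.41
G1 X177.22 Y76.11
G1 X202.10 Y84.17
M5
G0 X17.08 Y61.01
M3 S176
G1 X147.19 Y24.39 F3525
G1 X23.33 Y70.52
G1 X129.56 Y9.70
G1 X201.01 Y162.00
G1 X17.08 Y61.01
M5
G0 X61.84 Y63.86
M3 S742
G1 X85.50 Y182.81 F979
G1 X74.33 Y167.24
G1 X189.07 Y52.41
G1 X107.74 Y71.24
M5
G0 X0.00 Y0.00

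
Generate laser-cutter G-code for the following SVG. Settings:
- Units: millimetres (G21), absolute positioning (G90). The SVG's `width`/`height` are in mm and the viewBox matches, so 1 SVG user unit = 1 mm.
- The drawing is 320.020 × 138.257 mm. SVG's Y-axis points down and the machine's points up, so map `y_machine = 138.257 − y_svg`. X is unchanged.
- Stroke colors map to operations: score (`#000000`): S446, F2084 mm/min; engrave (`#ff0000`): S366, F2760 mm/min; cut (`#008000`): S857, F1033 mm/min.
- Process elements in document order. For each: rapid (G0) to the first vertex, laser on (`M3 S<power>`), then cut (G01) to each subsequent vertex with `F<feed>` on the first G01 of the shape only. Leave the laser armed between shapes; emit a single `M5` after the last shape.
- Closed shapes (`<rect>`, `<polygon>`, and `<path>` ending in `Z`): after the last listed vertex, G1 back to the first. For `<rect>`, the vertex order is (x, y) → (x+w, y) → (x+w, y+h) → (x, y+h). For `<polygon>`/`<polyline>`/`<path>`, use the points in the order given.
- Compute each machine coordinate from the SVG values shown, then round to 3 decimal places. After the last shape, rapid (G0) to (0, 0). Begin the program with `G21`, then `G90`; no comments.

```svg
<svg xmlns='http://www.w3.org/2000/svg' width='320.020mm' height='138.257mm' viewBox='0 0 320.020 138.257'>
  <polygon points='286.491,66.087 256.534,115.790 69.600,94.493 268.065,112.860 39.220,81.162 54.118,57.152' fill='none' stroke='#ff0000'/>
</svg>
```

Since the viewBox matches the mm dimensions, user units are millimetres directly. The only transform is the Y-flip y_m = 138.257 − y_svg.

Shape 1 is a closed polygon drawn with `<polygon>`. Its stroke #ff0000 means engrave at S366, F2760. After flipping Y the toolpath is (286.491,72.170) → (256.534,22.467) → (69.600,43.764) → (268.065,25.397) → (39.220,57.095) → (54.118,81.105) → (286.491,72.170), returning to the start.

G21
G90
G0 X286.491 Y72.170
M3 S366
G01 X256.534 Y22.467 F2760
G01 X69.600 Y43.764
G01 X268.065 Y25.397
G01 X39.220 Y57.095
G01 X54.118 Y81.105
G01 X286.491 Y72.170
M5
G0 X0.000 Y0.000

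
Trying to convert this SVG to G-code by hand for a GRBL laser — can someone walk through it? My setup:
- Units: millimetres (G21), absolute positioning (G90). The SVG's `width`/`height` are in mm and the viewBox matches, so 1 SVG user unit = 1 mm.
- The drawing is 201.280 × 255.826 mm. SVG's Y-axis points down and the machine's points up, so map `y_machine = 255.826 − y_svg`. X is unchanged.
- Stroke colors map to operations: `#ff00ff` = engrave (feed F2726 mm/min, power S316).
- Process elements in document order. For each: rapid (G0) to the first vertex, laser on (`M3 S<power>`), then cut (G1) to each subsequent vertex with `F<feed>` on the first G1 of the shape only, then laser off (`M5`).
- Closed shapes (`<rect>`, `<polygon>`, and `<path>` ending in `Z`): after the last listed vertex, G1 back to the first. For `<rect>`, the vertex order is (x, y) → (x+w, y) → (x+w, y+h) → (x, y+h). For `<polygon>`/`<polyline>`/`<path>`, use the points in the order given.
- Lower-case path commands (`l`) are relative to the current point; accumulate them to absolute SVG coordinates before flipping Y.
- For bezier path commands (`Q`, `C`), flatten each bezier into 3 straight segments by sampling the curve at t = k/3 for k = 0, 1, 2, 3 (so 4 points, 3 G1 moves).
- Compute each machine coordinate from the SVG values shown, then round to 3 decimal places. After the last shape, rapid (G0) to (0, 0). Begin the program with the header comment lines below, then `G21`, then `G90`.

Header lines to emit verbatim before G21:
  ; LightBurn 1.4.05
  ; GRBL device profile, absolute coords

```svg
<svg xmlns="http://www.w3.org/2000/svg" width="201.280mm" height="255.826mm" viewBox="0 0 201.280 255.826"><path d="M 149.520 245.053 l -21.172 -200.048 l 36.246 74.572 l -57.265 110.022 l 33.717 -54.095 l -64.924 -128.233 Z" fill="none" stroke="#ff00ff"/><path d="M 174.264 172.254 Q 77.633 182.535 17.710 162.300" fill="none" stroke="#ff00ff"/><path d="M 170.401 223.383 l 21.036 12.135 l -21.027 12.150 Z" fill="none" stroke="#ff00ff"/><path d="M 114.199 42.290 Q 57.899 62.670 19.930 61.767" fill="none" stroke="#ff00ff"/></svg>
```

viewBox `0 0 201.280 255.826` with mm width/height → 1 unit = 1 mm. Flip: y_m = 255.826 − y_svg.

**Shape 1** — `<path>` closed polygon, stroke `#ff00ff` → engrave (S316, F2726). Machine vertices: (149.520,10.773) → (128.348,210.821) → (164.594,136.249) → (107.329,26.227) → (141.046,80.322) → (76.122,208.555) → (149.520,10.773). Closed: final G1 returns to the first vertex.

**Shape 2** — `<path>` quadratic bezier, stroke `#ff00ff` → engrave (S316, F2726). Control points (SVG): P0=(174.264,172.254), P1=(77.633,182.535), P2=(17.710,162.300); sampled at t=k/3. Machine vertices: (174.264,83.572) → (113.922,80.109) → (61.737,83.427) → (17.710,93.526). Open path.

**Shape 3** — `<path>` regular polygon, stroke `#ff00ff` → engrave (S316, F2726). Machine vertices: (170.401,32.443) → (191.437,20.308) → (170.410,8.158) → (170.401,32.443). Closed: final G1 returns to the first vertex.

**Shape 4** — `<path>` quadratic bezier, stroke `#ff00ff` → engrave (S316, F2726). Control points (SVG): P0=(114.199,42.290), P1=(57.899,62.670), P2=(19.930,61.767); sampled at t=k/3. Machine vertices: (114.199,213.536) → (78.702,202.314) → (47.279,195.822) → (19.930,194.059). Open path.

; LightBurn 1.4.05
; GRBL device profile, absolute coords
G21
G90
G0 X149.520 Y10.773
M3 S316
G1 X128.348 Y210.821 F2726
G1 X164.594 Y136.249
G1 X107.329 Y26.227
G1 X141.046 Y80.322
G1 X76.122 Y208.555
G1 X149.520 Y10.773
M5
G0 X174.264 Y83.572
M3 S316
G1 X113.922 Y80.109 F2726
G1 X61.737 Y83.427
G1 X17.710 Y93.526
M5
G0 X170.401 Y32.443
M3 S316
G1 X191.437 Y20.308 F2726
G1 X170.410 Y8.158
G1 X170.401 Y32.443
M5
G0 X114.199 Y213.536
M3 S316
G1 X78.702 Y202.314 F2726
G1 X47.279 Y195.822
G1 X19.930 Y194.059
M5
G0 X0.000 Y0.000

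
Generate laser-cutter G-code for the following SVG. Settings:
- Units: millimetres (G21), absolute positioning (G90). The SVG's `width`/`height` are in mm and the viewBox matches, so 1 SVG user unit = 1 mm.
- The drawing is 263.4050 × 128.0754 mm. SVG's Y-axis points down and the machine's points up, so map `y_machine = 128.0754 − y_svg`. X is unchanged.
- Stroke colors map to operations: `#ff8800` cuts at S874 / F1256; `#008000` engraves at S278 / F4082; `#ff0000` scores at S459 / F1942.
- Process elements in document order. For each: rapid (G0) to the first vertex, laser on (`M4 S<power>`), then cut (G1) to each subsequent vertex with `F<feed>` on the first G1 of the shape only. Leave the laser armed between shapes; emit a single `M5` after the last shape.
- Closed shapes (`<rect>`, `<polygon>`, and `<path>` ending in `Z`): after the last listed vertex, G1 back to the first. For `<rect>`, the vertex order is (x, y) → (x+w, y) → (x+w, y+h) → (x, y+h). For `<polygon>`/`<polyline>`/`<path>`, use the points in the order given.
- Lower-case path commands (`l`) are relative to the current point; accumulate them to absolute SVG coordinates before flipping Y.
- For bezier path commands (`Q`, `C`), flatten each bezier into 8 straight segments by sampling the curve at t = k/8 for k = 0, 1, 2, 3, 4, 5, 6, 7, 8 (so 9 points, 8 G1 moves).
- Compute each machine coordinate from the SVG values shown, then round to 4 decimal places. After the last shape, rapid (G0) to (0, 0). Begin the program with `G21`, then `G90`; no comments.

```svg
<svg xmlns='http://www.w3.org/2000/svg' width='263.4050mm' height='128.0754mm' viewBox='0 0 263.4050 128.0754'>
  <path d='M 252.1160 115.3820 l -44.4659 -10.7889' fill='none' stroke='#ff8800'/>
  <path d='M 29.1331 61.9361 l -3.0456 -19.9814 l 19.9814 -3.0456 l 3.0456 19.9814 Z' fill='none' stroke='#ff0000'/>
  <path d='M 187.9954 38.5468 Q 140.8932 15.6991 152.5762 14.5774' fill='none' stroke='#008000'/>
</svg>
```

Since the viewBox matches the mm dimensions, user units are millimetres directly. The only transform is the Y-flip y_m = 128.0754 − y_svg.

Shape 1 is a line segment drawn with `<path>`. Its stroke #ff8800 means cut at S874, F1256. After flipping Y the toolpath is (252.1160,12.6934) → (207.6501,23.4823).

Shape 2 is a regular polygon drawn with `<path>`. Its stroke #ff0000 means score at S459, F1942. After flipping Y the toolpath is (29.1331,66.1393) → (26.0875,86.1207) → (46.0689,89.1663) → (49.1145,69.1849) → (29.1331,66.1393), returning to the start.

Shape 3 is a quadratic bezier drawn with `<path>`. Its stroke #008000 means engrave at S278, F4082. After flipping Y the toolpath is (187.9954,89.5286) → (177.1384,94.9011) → (168.1184,99.5946) → (160.9354,103.6092) → (155.5895,106.9448) → (152.0806,109.6015) → (150.4088,111.5793) → (150.5740,112.8781) → (152.5762,113.4980).

G21
G90
G0 X252.1160 Y12.6934
M4 S874
G1 X207.6501 Y23.4823 F1256
G0 X29.1331 Y66.1393
M4 S459
G1 X26.0875 Y86.1207 F1942
G1 X46.0689 Y89.1663
G1 X49.1145 Y69.1849
G1 X29.1331 Y66.1393
G0 X187.9954 Y89.5286
M4 S278
G1 X177.1384 Y94.9011 F4082
G1 X168.1184 Y99.5946
G1 X160.9354 Y103.6092
G1 X155.5895 Y106.9448
G1 X152.0806 Y109.6015
G1 X150.4088 Y111.5793
G1 X150.5740 Y112.8781
G1 X152.5762 Y113.4980
M5
G0 X0.0000 Y0.0000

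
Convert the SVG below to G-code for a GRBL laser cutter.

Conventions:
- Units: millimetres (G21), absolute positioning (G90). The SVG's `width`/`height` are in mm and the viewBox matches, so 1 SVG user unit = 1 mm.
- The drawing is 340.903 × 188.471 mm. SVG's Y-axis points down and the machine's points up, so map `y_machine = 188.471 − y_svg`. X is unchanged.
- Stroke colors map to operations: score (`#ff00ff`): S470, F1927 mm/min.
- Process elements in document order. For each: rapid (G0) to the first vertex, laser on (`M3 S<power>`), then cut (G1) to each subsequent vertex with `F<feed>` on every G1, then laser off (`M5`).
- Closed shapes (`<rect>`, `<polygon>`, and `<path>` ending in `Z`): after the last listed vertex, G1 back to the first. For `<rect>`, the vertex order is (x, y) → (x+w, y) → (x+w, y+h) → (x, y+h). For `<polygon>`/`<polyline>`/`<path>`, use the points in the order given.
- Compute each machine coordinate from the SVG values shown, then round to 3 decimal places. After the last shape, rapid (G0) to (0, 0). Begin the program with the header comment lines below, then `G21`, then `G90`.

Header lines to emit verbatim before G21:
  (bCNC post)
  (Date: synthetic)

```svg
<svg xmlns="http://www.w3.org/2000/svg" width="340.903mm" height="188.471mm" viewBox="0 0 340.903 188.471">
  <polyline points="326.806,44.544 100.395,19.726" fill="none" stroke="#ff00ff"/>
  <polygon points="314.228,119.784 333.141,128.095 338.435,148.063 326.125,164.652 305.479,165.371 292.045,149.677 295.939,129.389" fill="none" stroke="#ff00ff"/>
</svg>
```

1 u = 1 mm; y_m = 188.471 − y.

[1] `<polyline>` line segment, #ff00ff→score S470 F1927: (326.806,143.927) → (100.395,168.745)

[2] `<polygon>` regular polygon, #ff00ff→score S470 F1927: (314.228,68.687) → (333.141,60.376) → (338.435,40.408) → (326.125,23.819) → (305.479,23.100) → (292.045,38.794) → (295.939,59.082) → (314.228,68.687) (closed)

(bCNC post)
(Date: synthetic)
G21
G90
G0 X326.806 Y143.927
M3 S470
G1 X100.395 Y168.745 F1927
M5
G0 X314.228 Y68.687
M3 S470
G1 X333.141 Y60.376 F1927
G1 X338.435 Y40.408 F1927
G1 X326.125 Y23.819 F1927
G1 X305.479 Y23.100 F1927
G1 X292.045 Y38.794 F1927
G1 X295.939 Y59.082 F1927
G1 X314.228 Y68.687 F1927
M5
G0 X0.000 Y0.000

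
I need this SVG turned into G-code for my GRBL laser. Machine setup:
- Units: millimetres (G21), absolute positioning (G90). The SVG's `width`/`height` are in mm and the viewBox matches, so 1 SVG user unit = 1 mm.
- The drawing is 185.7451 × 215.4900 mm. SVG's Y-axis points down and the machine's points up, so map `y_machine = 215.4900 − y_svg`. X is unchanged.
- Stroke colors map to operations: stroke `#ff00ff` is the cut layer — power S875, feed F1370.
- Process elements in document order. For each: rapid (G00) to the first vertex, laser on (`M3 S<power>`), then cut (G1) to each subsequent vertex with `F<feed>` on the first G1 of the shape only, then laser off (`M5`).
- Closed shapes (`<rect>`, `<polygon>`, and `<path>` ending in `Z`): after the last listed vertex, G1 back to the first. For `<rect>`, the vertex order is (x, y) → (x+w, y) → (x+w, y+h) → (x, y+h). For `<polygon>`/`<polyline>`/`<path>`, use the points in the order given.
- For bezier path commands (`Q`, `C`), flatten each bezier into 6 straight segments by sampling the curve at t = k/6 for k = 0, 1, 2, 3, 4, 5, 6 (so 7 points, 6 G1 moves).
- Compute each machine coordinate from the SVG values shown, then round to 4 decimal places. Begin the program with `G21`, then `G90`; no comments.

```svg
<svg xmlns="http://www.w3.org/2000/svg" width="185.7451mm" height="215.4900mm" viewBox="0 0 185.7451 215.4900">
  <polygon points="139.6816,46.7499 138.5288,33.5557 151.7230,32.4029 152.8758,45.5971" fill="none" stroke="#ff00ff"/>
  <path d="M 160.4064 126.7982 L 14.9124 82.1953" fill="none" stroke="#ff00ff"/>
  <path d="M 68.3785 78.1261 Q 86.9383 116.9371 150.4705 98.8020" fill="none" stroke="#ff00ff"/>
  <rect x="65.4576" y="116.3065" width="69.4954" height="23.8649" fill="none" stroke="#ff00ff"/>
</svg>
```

G21
G90
G00 X139.6816 Y168.7401
M3 S875
G1 X138.5288 Y181.9343 F1370
G1 X151.7230 Y183.0871
G1 X152.8758 Y169.8929
G1 X139.6816 Y168.7401
M5
G00 X160.4064 Y88.6918
M3 S875
G1 X14.9124 Y133.2947 F1370
M5
G00 X68.3785 Y137.3639
M3 S875
G1 X75.8143 Y126.0087 F1370
G1 X85.7486 Y117.8172
G1 X98.1814 Y112.7894
G1 X113.1126 Y110.9253
G1 X130.5423 Y112.2248
G1 X150.4705 Y116.6880
M5
G00 X65.4576 Y99.1835
M3 S875
G1 X134.9530 Y99.1835 F1370
G1 X134.9530 Y75.3186
G1 X65.4576 Y75.3186
G1 X65.4576 Y99.1835
M5

viewBox `0 0 185.7451 215.4900` with mm width/height → 1 unit = 1 mm. Flip: y_m = 215.4900 − y_svg.

**Shape 1** — `<polygon>` regular polygon, stroke `#ff00ff` → cut (S875, F1370). Machine vertices: (139.6816,168.7401) → (138.5288,181.9343) → (151.7230,183.0871) → (152.8758,169.8929) → (139.6816,168.7401). Closed: final G1 returns to the first vertex.

**Shape 2** — `<path>` line segment, stroke `#ff00ff` → cut (S875, F1370). Machine vertices: (160.4064,88.6918) → (14.9124,133.2947). Open path.

**Shape 3** — `<path>` quadratic bezier, stroke `#ff00ff` → cut (S875, F1370). Control points (SVG): P0=(68.3785,78.1261), P1=(86.9383,116.9371), P2=(150.4705,98.8020); sampled at t=k/6. Machine vertices: (68.3785,137.3639) → (75.8143,126.0087) → (85.7486,117.8172) → (98.1814,112.7894) → (113.1126,110.9253) → (130.5423,112.2248) → (150.4705,116.6880). Open path.

**Shape 4** — `<rect>` rectangle, stroke `#ff00ff` → cut (S875, F1370). Machine vertices: (65.4576,99.1835) → (134.9530,99.1835) → (134.9530,75.3186) → (65.4576,75.3186) → (65.4576,99.1835). Closed: final G1 returns to the first vertex.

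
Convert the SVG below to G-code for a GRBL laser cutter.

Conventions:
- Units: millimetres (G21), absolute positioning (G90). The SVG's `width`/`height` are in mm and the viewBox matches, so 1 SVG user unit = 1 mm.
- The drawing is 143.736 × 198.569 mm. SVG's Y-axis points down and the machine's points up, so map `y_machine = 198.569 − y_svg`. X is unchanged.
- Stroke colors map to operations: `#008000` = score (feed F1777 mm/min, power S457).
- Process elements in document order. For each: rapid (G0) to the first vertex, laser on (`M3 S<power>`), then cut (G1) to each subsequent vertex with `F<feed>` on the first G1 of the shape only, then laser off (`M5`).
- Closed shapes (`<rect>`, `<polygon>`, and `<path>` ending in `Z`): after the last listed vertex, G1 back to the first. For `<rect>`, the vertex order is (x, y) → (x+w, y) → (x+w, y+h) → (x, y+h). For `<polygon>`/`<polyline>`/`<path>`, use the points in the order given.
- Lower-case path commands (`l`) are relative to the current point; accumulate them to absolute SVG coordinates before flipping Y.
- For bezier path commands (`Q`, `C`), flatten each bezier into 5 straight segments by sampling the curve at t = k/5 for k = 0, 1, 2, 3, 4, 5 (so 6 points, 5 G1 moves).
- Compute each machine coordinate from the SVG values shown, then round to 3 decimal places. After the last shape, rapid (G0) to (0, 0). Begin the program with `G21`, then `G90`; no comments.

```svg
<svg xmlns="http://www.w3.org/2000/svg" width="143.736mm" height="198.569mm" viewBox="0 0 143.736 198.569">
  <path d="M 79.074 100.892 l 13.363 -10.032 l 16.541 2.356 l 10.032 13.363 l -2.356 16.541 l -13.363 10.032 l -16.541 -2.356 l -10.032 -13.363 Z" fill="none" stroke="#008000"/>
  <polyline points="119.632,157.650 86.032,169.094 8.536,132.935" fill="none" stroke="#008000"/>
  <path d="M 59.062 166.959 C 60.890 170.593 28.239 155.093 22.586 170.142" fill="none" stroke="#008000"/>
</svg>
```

G21
G90
G0 X79.074 Y97.677
M3 S457
G1 X92.437 Y107.709 F1777
G1 X108.978 Y105.353
G1 X119.010 Y91.990
G1 X116.654 Y75.449
G1 X103.291 Y65.417
G1 X86.750 Y67.773
G1 X76.718 Y81.136
G1 X79.074 Y97.677
M5
G0 X119.632 Y40.919
M3 S457
G1 X86.032 Y29.475 F1777
G1 X8.536 Y65.634
M5
G0 X59.062 Y31.610
M3 S457
G1 X56.513 Y31.328 F1777
G1 X48.640 Y33.254
G1 X38.394 Y35.002
G1 X28.726 Y34.188
G1 X22.586 Y28.427
M5
G0 X0.000 Y0.000

1 u = 1 mm; y_m = 198.569 − y.

[1] `<path>` regular polygon, #008000→score S457 F1777: (79.074,97.677) → (92.437,107.709) → (108.978,105.353) → (119.010,91.990) → (116.654,75.449) → (103.291,65.417) → (86.750,67.773) → (76.718,81.136) → (79.074,97.677) (closed)

[2] `<polyline>` open polyline, #008000→score S457 F1777: (119.632,40.919) → (86.032,29.475) → (8.536,65.634)

[3] `<path>` cubic bezier, #008000→score S457 F1777: (59.062,31.610) → (56.513,31.328) → (48.640,33.254) → (38.394,35.002) → (28.726,34.188) → (22.586,28.427)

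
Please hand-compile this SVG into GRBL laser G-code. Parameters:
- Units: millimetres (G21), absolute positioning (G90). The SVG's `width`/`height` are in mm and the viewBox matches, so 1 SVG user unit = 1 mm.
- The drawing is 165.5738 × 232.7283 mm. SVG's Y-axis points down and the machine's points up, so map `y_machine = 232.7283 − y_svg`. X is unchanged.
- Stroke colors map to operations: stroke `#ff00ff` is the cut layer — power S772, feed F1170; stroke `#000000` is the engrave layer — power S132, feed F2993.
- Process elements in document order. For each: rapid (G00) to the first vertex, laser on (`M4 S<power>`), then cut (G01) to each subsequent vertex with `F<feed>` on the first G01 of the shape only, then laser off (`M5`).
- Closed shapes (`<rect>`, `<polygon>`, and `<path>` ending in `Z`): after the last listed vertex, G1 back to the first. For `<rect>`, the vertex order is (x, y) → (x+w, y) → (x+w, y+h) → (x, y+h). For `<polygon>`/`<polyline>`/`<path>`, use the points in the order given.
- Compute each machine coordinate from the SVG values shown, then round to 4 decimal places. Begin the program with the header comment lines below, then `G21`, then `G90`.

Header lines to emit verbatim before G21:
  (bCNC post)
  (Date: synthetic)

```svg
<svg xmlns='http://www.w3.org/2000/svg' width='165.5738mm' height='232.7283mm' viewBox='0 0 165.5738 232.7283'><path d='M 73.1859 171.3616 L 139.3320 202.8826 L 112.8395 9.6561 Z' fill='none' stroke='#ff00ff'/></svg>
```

1 u = 1 mm; y_m = 232.7283 − y.

[1] `<path>` closed polygon, #ff00ff→cut S772 F1170: (73.1859,61.3667) → (139.3320,29.8457) → (112.8395,223.0722) → (73.1859,61.3667) (closed)

(bCNC post)
(Date: synthetic)
G21
G90
G00 X73.1859 Y61.3667
M4 S772
G01 X139.3320 Y29.8457 F1170
G01 X112.8395 Y223.0722
G01 X73.1859 Y61.3667
M5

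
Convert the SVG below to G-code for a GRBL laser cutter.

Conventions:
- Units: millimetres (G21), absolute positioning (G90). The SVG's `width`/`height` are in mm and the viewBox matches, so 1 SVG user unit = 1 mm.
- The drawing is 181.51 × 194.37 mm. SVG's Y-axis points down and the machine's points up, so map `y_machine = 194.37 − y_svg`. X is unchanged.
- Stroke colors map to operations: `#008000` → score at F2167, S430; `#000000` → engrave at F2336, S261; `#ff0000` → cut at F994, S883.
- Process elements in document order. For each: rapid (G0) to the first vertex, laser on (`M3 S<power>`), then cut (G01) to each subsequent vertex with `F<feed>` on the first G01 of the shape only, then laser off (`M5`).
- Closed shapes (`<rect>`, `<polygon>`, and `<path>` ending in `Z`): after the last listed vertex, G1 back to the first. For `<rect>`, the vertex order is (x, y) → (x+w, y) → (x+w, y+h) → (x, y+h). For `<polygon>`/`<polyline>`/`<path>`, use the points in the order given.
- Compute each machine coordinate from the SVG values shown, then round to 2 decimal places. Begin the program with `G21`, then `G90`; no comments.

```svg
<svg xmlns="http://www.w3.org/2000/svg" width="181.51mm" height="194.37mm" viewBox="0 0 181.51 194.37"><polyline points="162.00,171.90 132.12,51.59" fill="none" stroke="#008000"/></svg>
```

viewBox `0 0 181.51 194.37` with mm width/height → 1 unit = 1 mm. Flip: y_m = 194.37 − y_svg.

**Shape 1** — `<polyline>` line segment, stroke `#008000` → score (S430, F2167). Machine vertices: (162.00,22.47) → (132.12,142.78). Open path.

G21
G90
G0 X162.00 Y22.47
M3 S430
G01 X132.12 Y142.78 F2167
M5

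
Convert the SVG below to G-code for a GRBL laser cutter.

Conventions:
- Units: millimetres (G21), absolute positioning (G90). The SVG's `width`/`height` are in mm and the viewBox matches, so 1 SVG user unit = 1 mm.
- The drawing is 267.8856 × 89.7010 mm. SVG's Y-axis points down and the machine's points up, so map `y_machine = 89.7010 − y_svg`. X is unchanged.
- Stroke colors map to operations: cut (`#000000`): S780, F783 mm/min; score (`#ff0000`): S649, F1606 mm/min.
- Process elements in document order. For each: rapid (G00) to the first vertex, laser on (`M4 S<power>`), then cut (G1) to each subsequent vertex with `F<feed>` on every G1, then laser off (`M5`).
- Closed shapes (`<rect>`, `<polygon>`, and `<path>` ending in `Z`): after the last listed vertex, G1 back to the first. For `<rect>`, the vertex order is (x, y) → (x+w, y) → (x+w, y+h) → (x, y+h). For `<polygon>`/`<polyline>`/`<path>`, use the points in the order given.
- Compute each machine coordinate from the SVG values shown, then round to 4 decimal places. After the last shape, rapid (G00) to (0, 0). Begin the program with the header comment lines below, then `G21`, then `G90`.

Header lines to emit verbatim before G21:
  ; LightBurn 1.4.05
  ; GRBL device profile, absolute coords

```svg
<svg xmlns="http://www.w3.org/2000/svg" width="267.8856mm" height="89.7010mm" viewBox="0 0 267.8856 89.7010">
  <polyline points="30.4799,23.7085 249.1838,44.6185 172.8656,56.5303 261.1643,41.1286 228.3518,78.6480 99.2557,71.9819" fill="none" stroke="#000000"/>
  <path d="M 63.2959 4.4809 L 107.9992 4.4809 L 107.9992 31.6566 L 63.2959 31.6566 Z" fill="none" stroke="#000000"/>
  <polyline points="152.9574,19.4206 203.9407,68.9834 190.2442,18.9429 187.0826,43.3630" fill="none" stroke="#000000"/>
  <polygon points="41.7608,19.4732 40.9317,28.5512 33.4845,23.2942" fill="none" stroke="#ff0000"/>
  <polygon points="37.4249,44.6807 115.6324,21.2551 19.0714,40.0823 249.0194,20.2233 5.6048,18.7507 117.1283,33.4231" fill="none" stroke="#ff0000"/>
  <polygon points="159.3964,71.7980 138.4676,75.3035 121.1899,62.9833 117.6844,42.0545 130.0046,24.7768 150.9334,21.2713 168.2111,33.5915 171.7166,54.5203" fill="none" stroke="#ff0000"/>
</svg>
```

; LightBurn 1.4.05
; GRBL device profile, absolute coords
G21
G90
G00 X30.4799 Y65.9925
M4 S780
G1 X249.1838 Y45.0825 F783
G1 X172.8656 Y33.1707 F783
G1 X261.1643 Y48.5724 F783
G1 X228.3518 Y11.0530 F783
G1 X99.2557 Y17.7191 F783
M5
G00 X63.2959 Y85.2201
M4 S780
G1 X107.9992 Y85.2201 F783
G1 X107.9992 Y58.0444 F783
G1 X63.2959 Y58.0444 F783
G1 X63.2959 Y85.2201 F783
M5
G00 X152.9574 Y70.2804
M4 S780
G1 X203.9407 Y20.7176 F783
G1 X190.2442 Y70.7581 F783
G1 X187.0826 Y46.3380 F783
M5
G00 X41.7608 Y70.2278
M4 S649
G1 X40.9317 Y61.1498 F1606
G1 X33.4845 Y66.4068 F1606
G1 X41.7608 Y70.2278 F1606
M5
G00 X37.4249 Y45.0203
M4 S649
G1 X115.6324 Y68.4459 F1606
G1 X19.0714 Y49.6187 F1606
G1 X249.0194 Y69.4777 F1606
G1 X5.6048 Y70.9503 F1606
G1 X117.1283 Y56.2779 F1606
G1 X37.4249 Y45.0203 F1606
M5
G00 X159.3964 Y17.9030
M4 S649
G1 X138.4676 Y14.3975 F1606
G1 X121.1899 Y26.7177 F1606
G1 X117.6844 Y47.6465 F1606
G1 X130.0046 Y64.9242 F1606
G1 X150.9334 Y68.4297 F1606
G1 X168.2111 Y56.1095 F1606
G1 X171.7166 Y35.1807 F1606
G1 X159.3964 Y17.9030 F1606
M5
G00 X0.0000 Y0.0000

1 u = 1 mm; y_m = 89.7010 − y.

[1] `<polyline>` open polyline, #000000→cut S780 F783: (30.4799,65.9925) → (249.1838,45.0825) → (172.8656,33.1707) → (261.1643,48.5724) → (228.3518,11.0530) → (99.2557,17.7191)

[2] `<path>` rectangle, #000000→cut S780 F783: (63.2959,85.2201) → (107.9992,85.2201) → (107.9992,58.0444) → (63.2959,58.0444) → (63.2959,85.2201) (closed)

[3] `<polyline>` open polyline, #000000→cut S780 F783: (152.9574,70.2804) → (203.9407,20.7176) → (190.2442,70.7581) → (187.0826,46.3380)

[4] `<polygon>` regular polygon, #ff0000→score S649 F1606: (41.7608,70.2278) → (40.9317,61.1498) → (33.4845,66.4068) → (41.7608,70.2278) (closed)

[5] `<polygon>` closed polygon, #ff0000→score S649 F1606: (37.4249,45.0203) → (115.6324,68.4459) → (19.0714,49.6187) → (249.0194,69.4777) → (5.6048,70.9503) → (117.1283,56.2779) → (37.4249,45.0203) (closed)

[6] `<polygon>` regular polygon, #ff0000→score S649 F1606: (159.3964,17.9030) → (138.4676,14.3975) → (121.1899,26.7177) → (117.6844,47.6465) → (130.0046,64.9242) → (150.9334,68.4297) → (168.2111,56.1095) → (171.7166,35.1807) → (159.3964,17.9030) (closed)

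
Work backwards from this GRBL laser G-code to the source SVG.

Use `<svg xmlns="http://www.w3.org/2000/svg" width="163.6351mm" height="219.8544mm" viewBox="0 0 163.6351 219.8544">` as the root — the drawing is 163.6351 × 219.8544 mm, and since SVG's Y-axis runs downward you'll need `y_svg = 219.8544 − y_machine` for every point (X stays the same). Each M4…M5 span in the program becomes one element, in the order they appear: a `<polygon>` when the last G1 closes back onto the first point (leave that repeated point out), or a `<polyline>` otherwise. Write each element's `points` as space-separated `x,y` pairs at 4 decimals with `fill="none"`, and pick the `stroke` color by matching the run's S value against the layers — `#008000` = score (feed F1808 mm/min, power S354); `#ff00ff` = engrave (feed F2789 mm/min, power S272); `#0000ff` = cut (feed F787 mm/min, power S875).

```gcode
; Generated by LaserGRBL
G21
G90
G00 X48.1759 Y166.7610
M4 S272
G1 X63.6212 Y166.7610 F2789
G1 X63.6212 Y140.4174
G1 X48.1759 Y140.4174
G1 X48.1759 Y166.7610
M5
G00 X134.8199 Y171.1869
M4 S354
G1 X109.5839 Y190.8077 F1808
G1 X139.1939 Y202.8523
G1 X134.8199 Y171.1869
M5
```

<svg xmlns="http://www.w3.org/2000/svg" width="163.6351mm" height="219.8544mm" viewBox="0 0 163.6351 219.8544">
  <polygon points="48.1759,53.0934 63.6212,53.0934 63.6212,79.4370 48.1759,79.4370" fill="none" stroke="#ff00ff"/>
  <polygon points="134.8199,48.6675 109.5839,29.0467 139.1939,17.0021" fill="none" stroke="#008000"/>
</svg>

y_svg = 219.8544 − y_m.

[1] S272→`#ff00ff` (engrave); closed run; points: 48.1759,53.0934 63.6212,53.0934 63.6212,79.4370 48.1759,79.4370

[2] S354→`#008000` (score); closed run; points: 134.8199,48.6675 109.5839,29.0467 139.1939,17.0021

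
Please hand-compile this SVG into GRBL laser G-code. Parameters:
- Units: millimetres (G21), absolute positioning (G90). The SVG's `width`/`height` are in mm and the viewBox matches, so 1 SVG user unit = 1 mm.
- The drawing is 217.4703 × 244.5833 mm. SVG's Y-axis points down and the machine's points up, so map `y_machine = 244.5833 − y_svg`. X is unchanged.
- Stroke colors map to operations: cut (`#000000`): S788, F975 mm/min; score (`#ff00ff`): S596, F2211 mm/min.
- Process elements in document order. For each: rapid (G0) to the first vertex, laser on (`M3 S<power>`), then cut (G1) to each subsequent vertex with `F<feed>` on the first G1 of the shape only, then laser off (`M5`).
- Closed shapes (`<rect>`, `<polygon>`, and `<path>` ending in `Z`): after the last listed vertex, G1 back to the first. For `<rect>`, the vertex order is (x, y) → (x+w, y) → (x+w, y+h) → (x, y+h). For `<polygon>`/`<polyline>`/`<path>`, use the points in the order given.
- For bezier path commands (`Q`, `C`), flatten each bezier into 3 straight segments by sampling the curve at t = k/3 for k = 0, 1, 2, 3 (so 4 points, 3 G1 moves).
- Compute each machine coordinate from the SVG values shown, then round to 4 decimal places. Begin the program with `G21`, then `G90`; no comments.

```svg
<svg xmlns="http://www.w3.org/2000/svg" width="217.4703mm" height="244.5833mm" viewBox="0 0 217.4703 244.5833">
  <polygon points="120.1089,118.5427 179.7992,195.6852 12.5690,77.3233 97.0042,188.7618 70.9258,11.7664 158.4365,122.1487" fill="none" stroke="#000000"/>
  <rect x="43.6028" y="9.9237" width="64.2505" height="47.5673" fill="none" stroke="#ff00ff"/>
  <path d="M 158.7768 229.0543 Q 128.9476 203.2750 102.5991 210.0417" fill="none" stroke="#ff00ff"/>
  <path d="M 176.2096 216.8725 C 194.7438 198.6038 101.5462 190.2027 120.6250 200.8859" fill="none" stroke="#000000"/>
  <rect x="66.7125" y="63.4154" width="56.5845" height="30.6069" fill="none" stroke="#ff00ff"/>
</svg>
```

1 u = 1 mm; y_m = 244.5833 − y.

[1] `<polygon>` closed polygon, #000000→cut S788 F975: (120.1089,126.0406) → (179.7992,48.8981) → (12.5690,167.2600) → (97.0042,55.8215) → (70.9258,232.8169) → (158.4365,122.4346) → (120.1089,126.0406) (closed)

[2] `<rect>` rectangle, #ff00ff→score S596 F2211: (43.6028,234.6596) → (107.8533,234.6596) → (107.8533,187.0923) → (43.6028,187.0923) → (43.6028,234.6596) (closed)

[3] `<path>` quadratic bezier, #ff00ff→score S596 F2211: (158.7768,15.5290) → (139.2774,29.0990) → (120.5515,35.4365) → (102.5991,34.5416)

[4] `<path>` cubic bezier, #000000→cut S788 F975: (176.2096,27.7108) → (165.7965,42.3489) → (130.6751,48.3605) → (120.6250,43.6974)

[5] `<rect>` rectangle, #ff00ff→score S596 F2211: (66.7125,181.1679) → (123.2970,181.1679) → (123.2970,150.5610) → (66.7125,150.5610) → (66.7125,181.1679) (closed)

G21
G90
G0 X120.1089 Y126.0406
M3 S788
G1 X179.7992 Y48.8981 F975
G1 X12.5690 Y167.2600
G1 X97.0042 Y55.8215
G1 X70.9258 Y232.8169
G1 X158.4365 Y122.4346
G1 X120.1089 Y126.0406
M5
G0 X43.6028 Y234.6596
M3 S596
G1 X107.8533 Y234.6596 F2211
G1 X107.8533 Y187.0923
G1 X43.6028 Y187.0923
G1 X43.6028 Y234.6596
M5
G0 X158.7768 Y15.5290
M3 S596
G1 X139.2774 Y29.0990 F2211
G1 X120.5515 Y35.4365
G1 X102.5991 Y34.5416
M5
G0 X176.2096 Y27.7108
M3 S788
G1 X165.7965 Y42.3489 F975
G1 X130.6751 Y48.3605
G1 X120.6250 Y43.6974
M5
G0 X66.7125 Y181.1679
M3 S596
G1 X123.2970 Y181.1679 F2211
G1 X123.2970 Y150.5610
G1 X66.7125 Y150.5610
G1 X66.7125 Y181.1679
M5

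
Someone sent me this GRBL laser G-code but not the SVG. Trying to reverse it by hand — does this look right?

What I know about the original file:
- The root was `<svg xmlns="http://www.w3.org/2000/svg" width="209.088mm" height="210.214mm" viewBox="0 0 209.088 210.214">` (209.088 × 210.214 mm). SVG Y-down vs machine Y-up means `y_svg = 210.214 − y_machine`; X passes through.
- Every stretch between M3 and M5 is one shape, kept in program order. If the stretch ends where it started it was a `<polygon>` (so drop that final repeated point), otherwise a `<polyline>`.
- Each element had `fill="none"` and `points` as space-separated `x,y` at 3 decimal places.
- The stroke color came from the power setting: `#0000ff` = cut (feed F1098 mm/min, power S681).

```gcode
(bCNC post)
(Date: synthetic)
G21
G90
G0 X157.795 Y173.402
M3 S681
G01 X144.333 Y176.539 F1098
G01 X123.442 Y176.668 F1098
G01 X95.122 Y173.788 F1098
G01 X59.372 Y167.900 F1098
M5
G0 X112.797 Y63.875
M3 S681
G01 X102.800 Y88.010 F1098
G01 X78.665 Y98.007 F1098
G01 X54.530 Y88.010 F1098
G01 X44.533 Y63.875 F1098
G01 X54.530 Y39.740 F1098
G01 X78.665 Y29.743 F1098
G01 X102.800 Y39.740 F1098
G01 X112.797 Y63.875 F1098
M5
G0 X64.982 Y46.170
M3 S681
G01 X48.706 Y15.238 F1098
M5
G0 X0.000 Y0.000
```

y_svg = 210.214 − y_m. Every run uses S681, so all elements get stroke `#0000ff` (cut).

[1] open run; points: 157.795,36.812 144.333,33.675 123.442,33.546 95.122,36.426 59.372,42.314

[2] closed run; points: 112.797,146.339 102.800,122.204 78.665,112.207 54.530,122.204 44.533,146.339 54.530,170.474 78.665,180.471 102.800,170.474

[3] open run; points: 64.982,164.044 48.706,194.976

<svg xmlns="http://www.w3.org/2000/svg" width="209.088mm" height="210.214mm" viewBox="0 0 209.088 210.214">
  <polyline points="157.795,36.812 144.333,33.675 123.442,33.546 95.122,36.426 59.372,42.314" fill="none" stroke="#0000ff"/>
  <polygon points="112.797,146.339 102.800,122.204 78.665,112.207 54.530,122.204 44.533,146.339 54.530,170.474 78.665,180.471 102.800,170.474" fill="none" stroke="#0000ff"/>
  <polyline points="64.982,164.044 48.706,194.976" fill="none" stroke="#0000ff"/>
</svg>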